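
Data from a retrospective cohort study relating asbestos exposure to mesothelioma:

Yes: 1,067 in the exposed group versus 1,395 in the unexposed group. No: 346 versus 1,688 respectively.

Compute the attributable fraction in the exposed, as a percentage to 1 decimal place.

40.1

From the description: a = 1067, b = 346, c = 1395, d = 1688.
Risk in exposed = 1067/1413 = 0.75513; risk in unexposed = 1395/3083 = 0.45248.
RR = 0.75513/0.45248 = 1.66887
AR% = (RR − 1)/RR × 100 = (1.66887 − 1)/1.66887 × 100 = 40.0791%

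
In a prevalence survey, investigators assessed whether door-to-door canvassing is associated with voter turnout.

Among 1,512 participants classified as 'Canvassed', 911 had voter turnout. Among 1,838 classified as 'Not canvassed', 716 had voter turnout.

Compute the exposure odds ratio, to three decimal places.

From the description: a = 911, b = 601, c = 716, d = 1122.
OR = (a·d)/(b·c) = (911 × 1122) / (601 × 716) = 1022142 / 430316 = 2.37533
The odds of voter turnout are about 2.38 times as high in the canvassed group.

2.375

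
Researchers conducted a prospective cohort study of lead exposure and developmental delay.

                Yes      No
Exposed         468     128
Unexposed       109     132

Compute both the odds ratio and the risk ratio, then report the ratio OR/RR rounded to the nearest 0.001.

Cells: a = 468, b = 128, c = 109, d = 132.
OR = (468·132)/(128·109) = 61776/13952 = 4.42775
Risk in exposed = 468/596 = 0.78523; risk in unexposed = 109/241 = 0.45228; RR = 1.73616
OR/RR = 4.42775 / 1.73616 = 2.55031
The outcome is not rare, so the OR lies further from 1 than the RR.

2.550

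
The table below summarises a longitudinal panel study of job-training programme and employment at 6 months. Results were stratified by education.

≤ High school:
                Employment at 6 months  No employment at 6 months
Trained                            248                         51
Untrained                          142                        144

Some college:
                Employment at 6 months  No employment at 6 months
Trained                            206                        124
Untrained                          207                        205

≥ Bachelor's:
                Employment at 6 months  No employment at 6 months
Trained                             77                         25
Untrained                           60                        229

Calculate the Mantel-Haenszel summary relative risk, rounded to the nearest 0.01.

RR_MH = Σ(aᵢ·n₀ᵢ/nᵢ) / Σ(cᵢ·n₁ᵢ/nᵢ), with n₁ᵢ = aᵢ+bᵢ (exposed), n₀ᵢ = cᵢ+dᵢ (unexposed), nᵢ = n₁ᵢ+n₀ᵢ.
Stratum 1 (≤ High school): n₁ = 299, n₀ = 286, n = 585; a·n₀/n = 248·286/585 = 121.2444; c·n₁/n = 142·299/585 = 72.5778
Stratum 2 (Some college): n₁ = 330, n₀ = 412, n = 742; a·n₀/n = 206·412/742 = 114.3827; c·n₁/n = 207·330/742 = 92.0620
Stratum 3 (≥ Bachelor's): n₁ = 102, n₀ = 289, n = 391; a·n₀/n = 77·289/391 = 56.9130; c·n₁/n = 60·102/391 = 15.6522
RR_MH = (121.2444 + 114.3827 + 56.9130) / (72.5778 + 92.0620 + 15.6522) = 292.5402 / 180.2919 = 1.62259

1.62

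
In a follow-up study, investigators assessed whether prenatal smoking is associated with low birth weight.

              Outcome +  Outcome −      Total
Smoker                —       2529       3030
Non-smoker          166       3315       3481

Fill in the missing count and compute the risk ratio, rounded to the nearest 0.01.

3.47

The missing cell is in the exposed row: 3030 − 2529 = 501.
So a = 501, b = 2529, c = 166, d = 3315.
RR = [a/(a+b)] / [c/(c+d)] = (501/3030) / (166/3481) = 0.16535/0.04769 = 3.46730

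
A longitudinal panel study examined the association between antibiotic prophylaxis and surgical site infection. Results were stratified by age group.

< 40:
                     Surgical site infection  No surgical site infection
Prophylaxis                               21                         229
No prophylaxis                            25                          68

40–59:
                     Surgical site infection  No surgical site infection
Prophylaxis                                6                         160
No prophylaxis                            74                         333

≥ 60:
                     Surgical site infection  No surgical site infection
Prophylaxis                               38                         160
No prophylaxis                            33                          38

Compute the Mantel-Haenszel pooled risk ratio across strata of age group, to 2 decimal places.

RR_MH = Σ(aᵢ·n₀ᵢ/nᵢ) / Σ(cᵢ·n₁ᵢ/nᵢ), with n₁ᵢ = aᵢ+bᵢ (exposed), n₀ᵢ = cᵢ+dᵢ (unexposed), nᵢ = n₁ᵢ+n₀ᵢ.
Stratum 1 (< 40): n₁ = 250, n₀ = 93, n = 343; a·n₀/n = 21·93/343 = 5.6939; c·n₁/n = 25·250/343 = 18.2216
Stratum 2 (40–59): n₁ = 166, n₀ = 407, n = 573; a·n₀/n = 6·407/573 = 4.2618; c·n₁/n = 74·166/573 = 21.4380
Stratum 3 (≥ 60): n₁ = 198, n₀ = 71, n = 269; a·n₀/n = 38·71/269 = 10.0297; c·n₁/n = 33·198/269 = 24.2900
RR_MH = (5.6939 + 4.2618 + 10.0297) / (18.2216 + 21.4380 + 24.2900) = 19.9854 / 63.9496 = 0.31252

0.31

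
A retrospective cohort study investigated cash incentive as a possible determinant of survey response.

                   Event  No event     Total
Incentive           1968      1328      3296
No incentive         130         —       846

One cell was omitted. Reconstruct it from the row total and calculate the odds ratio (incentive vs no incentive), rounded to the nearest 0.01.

The missing cell is in the unexposed row: 846 − 130 = 716.
So a = 1968, b = 1328, c = 130, d = 716.
OR = (a·d)/(b·c) = (1968 × 716) / (1328 × 130) = 1409088 / 172640 = 8.16200

8.16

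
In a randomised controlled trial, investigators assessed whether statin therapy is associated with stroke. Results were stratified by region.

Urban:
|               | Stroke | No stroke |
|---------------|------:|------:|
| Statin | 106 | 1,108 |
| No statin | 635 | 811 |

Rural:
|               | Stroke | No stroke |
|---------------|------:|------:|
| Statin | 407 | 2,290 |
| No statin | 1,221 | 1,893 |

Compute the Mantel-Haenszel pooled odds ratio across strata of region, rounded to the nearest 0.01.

OR_MH = Σ(aᵢdᵢ/nᵢ) / Σ(bᵢcᵢ/nᵢ), where nᵢ is the stratum total.
Stratum 1 (Urban): n = 2660; a·d/n = 106·811/2660 = 32.3180; b·c/n = 1108·635/2660 = 264.5038
Stratum 2 (Rural): n = 5811; a·d/n = 407·1893/5811 = 132.5849; b·c/n = 2290·1221/5811 = 481.1719
OR_MH = (32.3180 + 132.5849) / (264.5038 + 481.1719) = 164.9030 / 745.6757 = 0.22115

0.22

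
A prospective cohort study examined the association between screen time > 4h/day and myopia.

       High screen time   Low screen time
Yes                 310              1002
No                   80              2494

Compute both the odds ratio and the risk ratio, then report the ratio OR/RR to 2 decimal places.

3.48

Reading the table with exposure as columns: a = 310 (High screen time, case), b = 80 (High screen time, non-case), c = 1002 (Low screen time, case), d = 2494.
OR = (310·2494)/(80·1002) = 773140/80160 = 9.64496
Risk in exposed = 310/390 = 0.79487; risk in unexposed = 1002/3496 = 0.28661; RR = 2.77333
OR/RR = 9.64496 / 2.77333 = 3.47776
The outcome is not rare, so the OR lies further from 1 than the RR.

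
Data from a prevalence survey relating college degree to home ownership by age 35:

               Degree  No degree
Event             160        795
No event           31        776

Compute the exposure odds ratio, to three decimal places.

5.038

Reading the table with exposure as columns: a = 160 (Degree, case), b = 31 (Degree, non-case), c = 795 (No degree, case), d = 776.
OR = (a·d)/(b·c) = (160 × 776) / (31 × 795) = 124160 / 24645 = 5.03794
The odds of home ownership by age 35 are about 5.04 times as high in the degree group.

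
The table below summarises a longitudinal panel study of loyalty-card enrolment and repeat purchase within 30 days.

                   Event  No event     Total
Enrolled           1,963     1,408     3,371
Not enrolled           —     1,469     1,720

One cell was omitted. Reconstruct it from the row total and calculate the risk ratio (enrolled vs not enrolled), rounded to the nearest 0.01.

3.99

The missing cell is in the unexposed row: 1720 − 1469 = 251.
So a = 1963, b = 1408, c = 251, d = 1469.
RR = [a/(a+b)] / [c/(c+d)] = (1963/3371) / (251/1720) = 0.58232/0.14593 = 3.99040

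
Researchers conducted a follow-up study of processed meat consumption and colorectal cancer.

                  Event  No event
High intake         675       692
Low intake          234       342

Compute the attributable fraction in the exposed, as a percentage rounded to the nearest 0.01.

17.73

Cells: a = 675, b = 692, c = 234, d = 342.
Risk in exposed = 675/1367 = 0.49378; risk in unexposed = 234/576 = 0.40625.
RR = 0.49378/0.40625 = 1.21546
AR% = (RR − 1)/RR × 100 = (1.21546 − 1)/1.21546 × 100 = 17.7269%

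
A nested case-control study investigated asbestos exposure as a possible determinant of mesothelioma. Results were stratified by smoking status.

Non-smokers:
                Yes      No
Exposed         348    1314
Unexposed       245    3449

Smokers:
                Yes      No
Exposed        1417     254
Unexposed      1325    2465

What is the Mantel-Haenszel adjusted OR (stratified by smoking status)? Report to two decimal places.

OR_MH = Σ(aᵢdᵢ/nᵢ) / Σ(bᵢcᵢ/nᵢ), where nᵢ is the stratum total.
Stratum 1 (Non-smokers): n = 5356; a·d/n = 348·3449/5356 = 224.0948; b·c/n = 1314·245/5356 = 60.1064
Stratum 2 (Smokers): n = 5461; a·d/n = 1417·2465/5461 = 639.6090; b·c/n = 254·1325/5461 = 61.6279
OR_MH = (224.0948 + 639.6090) / (60.1064 + 61.6279) = 863.7039 / 121.7343 = 7.09499

7.09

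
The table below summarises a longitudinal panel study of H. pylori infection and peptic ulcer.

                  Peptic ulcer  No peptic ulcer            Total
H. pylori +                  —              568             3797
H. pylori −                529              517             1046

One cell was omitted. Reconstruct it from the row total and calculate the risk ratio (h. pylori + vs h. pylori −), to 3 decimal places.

1.682

The missing cell is in the exposed row: 3797 − 568 = 3229.
So a = 3229, b = 568, c = 529, d = 517.
RR = [a/(a+b)] / [c/(c+d)] = (3229/3797) / (529/1046) = 0.85041/0.50574 = 1.68153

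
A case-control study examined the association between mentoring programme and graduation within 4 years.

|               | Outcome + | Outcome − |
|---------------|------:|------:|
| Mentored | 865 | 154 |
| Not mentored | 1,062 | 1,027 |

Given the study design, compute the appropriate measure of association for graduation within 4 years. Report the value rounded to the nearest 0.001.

5.432

Cells: a = 865, b = 154, c = 1062, d = 1027.
This is a case-control study: participants were sampled on outcome status, so risks in the source population cannot be estimated directly — relative risk is not valid here. The odds ratio is the appropriate measure.
OR = (a·d)/(b·c) = (865 × 1027) / (154 × 1062) = 888355 / 163548 = 5.43177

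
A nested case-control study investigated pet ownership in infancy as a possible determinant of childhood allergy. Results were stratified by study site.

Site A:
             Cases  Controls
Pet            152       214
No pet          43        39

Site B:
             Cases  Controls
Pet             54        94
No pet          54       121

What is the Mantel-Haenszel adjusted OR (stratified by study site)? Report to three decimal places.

0.923

OR_MH = Σ(aᵢdᵢ/nᵢ) / Σ(bᵢcᵢ/nᵢ), where nᵢ is the stratum total.
Stratum 1 (Site A): n = 448; a·d/n = 152·39/448 = 13.2321; b·c/n = 214·43/448 = 20.5402
Stratum 2 (Site B): n = 323; a·d/n = 54·121/323 = 20.2291; b·c/n = 94·54/323 = 15.7152
OR_MH = (13.2321 + 20.2291) / (20.5402 + 15.7152) = 33.4612 / 36.2553 = 0.92293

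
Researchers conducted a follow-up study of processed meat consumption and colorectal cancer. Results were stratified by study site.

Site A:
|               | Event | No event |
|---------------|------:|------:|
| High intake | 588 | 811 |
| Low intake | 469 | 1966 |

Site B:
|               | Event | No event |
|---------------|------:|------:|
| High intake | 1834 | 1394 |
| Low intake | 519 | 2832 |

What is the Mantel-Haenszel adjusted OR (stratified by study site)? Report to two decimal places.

OR_MH = Σ(aᵢdᵢ/nᵢ) / Σ(bᵢcᵢ/nᵢ), where nᵢ is the stratum total.
Stratum 1 (Site A): n = 3834; a·d/n = 588·1966/3834 = 301.5149; b·c/n = 811·469/3834 = 99.2068
Stratum 2 (Site B): n = 6579; a·d/n = 1834·2832/6579 = 789.4647; b·c/n = 1394·519/6579 = 109.9690
OR_MH = (301.5149 + 789.4647) / (99.2068 + 109.9690) = 1090.9795 / 209.1758 = 5.21561

5.22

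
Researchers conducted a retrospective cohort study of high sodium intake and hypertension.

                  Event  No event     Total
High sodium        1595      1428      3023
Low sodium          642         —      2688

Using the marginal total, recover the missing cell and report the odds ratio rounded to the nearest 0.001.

The missing cell is in the unexposed row: 2688 − 642 = 2046.
So a = 1595, b = 1428, c = 642, d = 2046.
OR = (a·d)/(b·c) = (1595 × 2046) / (1428 × 642) = 3263370 / 916776 = 3.55962

3.560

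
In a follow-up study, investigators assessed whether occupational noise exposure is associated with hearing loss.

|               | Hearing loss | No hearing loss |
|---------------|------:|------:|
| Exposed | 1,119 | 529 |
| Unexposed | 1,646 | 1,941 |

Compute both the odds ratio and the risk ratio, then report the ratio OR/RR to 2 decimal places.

1.69

Cells: a = 1119, b = 529, c = 1646, d = 1941.
OR = (1119·1941)/(529·1646) = 2171979/870734 = 2.49442
Risk in exposed = 1119/1648 = 0.67900; risk in unexposed = 1646/3587 = 0.45888; RR = 1.47970
OR/RR = 2.49442 / 1.47970 = 1.68576
The outcome is not rare, so the OR lies further from 1 than the RR.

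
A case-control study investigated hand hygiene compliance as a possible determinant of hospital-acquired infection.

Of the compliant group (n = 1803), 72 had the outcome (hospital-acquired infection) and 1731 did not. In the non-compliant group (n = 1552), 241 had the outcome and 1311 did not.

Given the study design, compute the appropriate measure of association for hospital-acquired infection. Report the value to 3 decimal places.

From the description: a = 72, b = 1731, c = 241, d = 1311.
This is a case-control study: participants were sampled on outcome status, so risks in the source population cannot be estimated directly — relative risk is not valid here. The odds ratio is the appropriate measure.
OR = (a·d)/(b·c) = (72 × 1311) / (1731 × 241) = 94392 / 417171 = 0.22627

0.226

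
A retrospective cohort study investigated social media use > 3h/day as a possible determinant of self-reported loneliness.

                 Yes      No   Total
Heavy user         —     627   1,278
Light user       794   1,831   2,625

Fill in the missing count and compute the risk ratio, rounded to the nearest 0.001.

1.684

The missing cell is in the exposed row: 1278 − 627 = 651.
So a = 651, b = 627, c = 794, d = 1831.
RR = [a/(a+b)] / [c/(c+d)] = (651/1278) / (794/2625) = 0.50939/0.30248 = 1.68407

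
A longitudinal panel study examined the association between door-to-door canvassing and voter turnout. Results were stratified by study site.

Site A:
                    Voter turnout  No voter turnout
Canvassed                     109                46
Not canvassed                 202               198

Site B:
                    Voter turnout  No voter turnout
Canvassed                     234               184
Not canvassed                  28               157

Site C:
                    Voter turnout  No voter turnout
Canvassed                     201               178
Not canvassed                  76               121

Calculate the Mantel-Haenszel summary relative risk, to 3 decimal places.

1.741

RR_MH = Σ(aᵢ·n₀ᵢ/nᵢ) / Σ(cᵢ·n₁ᵢ/nᵢ), with n₁ᵢ = aᵢ+bᵢ (exposed), n₀ᵢ = cᵢ+dᵢ (unexposed), nᵢ = n₁ᵢ+n₀ᵢ.
Stratum 1 (Site A): n₁ = 155, n₀ = 400, n = 555; a·n₀/n = 109·400/555 = 78.5586; c·n₁/n = 202·155/555 = 56.4144
Stratum 2 (Site B): n₁ = 418, n₀ = 185, n = 603; a·n₀/n = 234·185/603 = 71.7910; c·n₁/n = 28·418/603 = 19.4096
Stratum 3 (Site C): n₁ = 379, n₀ = 197, n = 576; a·n₀/n = 201·197/576 = 68.7448; c·n₁/n = 76·379/576 = 50.0069
RR_MH = (78.5586 + 71.7910 + 68.7448) / (56.4144 + 19.4096 + 50.0069) = 219.0944 / 125.8310 = 1.74118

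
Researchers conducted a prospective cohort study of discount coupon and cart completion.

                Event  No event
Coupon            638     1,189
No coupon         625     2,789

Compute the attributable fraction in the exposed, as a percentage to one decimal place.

47.6

Cells: a = 638, b = 1189, c = 625, d = 2789.
Risk in exposed = 638/1827 = 0.34921; risk in unexposed = 625/3414 = 0.18307.
RR = 0.34921/0.18307 = 1.90750
AR% = (RR − 1)/RR × 100 = (1.90750 − 1)/1.90750 × 100 = 47.5755%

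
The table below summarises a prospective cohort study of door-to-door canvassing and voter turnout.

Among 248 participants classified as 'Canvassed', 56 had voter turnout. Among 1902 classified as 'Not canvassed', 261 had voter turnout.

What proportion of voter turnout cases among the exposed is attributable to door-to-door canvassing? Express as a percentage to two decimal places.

From the description: a = 56, b = 192, c = 261, d = 1641.
Risk in exposed = 56/248 = 0.22581; risk in unexposed = 261/1902 = 0.13722.
RR = 0.22581/0.13722 = 1.64553
AR% = (RR − 1)/RR × 100 = (1.64553 − 1)/1.64553 × 100 = 39.2294%

39.23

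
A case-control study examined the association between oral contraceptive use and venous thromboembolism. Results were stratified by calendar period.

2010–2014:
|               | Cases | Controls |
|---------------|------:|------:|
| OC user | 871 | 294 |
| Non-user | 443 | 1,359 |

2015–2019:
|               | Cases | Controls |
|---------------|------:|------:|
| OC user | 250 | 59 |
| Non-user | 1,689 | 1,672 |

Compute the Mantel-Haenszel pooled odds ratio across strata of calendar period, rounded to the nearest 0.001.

OR_MH = Σ(aᵢdᵢ/nᵢ) / Σ(bᵢcᵢ/nᵢ), where nᵢ is the stratum total.
Stratum 1 (2010–2014): n = 2967; a·d/n = 871·1359/2967 = 398.9515; b·c/n = 294·443/2967 = 43.8969
Stratum 2 (2015–2019): n = 3670; a·d/n = 250·1672/3670 = 113.8965; b·c/n = 59·1689/3670 = 27.1529
OR_MH = (398.9515 + 113.8965) / (43.8969 + 27.1529) = 512.8479 / 71.0497 = 7.21815

7.218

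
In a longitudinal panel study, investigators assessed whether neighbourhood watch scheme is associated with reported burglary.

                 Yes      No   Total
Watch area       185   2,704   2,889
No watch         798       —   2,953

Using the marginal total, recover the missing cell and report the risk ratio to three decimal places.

The missing cell is in the unexposed row: 2953 − 798 = 2155.
So a = 185, b = 2704, c = 798, d = 2155.
RR = [a/(a+b)] / [c/(c+d)] = (185/2889) / (798/2953) = 0.06404/0.27023 = 0.23697

0.237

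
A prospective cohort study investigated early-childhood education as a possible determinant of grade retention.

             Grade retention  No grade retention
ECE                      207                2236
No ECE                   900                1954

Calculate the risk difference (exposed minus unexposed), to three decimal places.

Cells: a = 207, b = 2236, c = 900, d = 1954.
Risk in exposed = 207/2443 = 0.084732; risk in unexposed = 900/2854 = 0.315347.
Risk difference = 0.084732 − 0.315347 = -0.230615

-0.231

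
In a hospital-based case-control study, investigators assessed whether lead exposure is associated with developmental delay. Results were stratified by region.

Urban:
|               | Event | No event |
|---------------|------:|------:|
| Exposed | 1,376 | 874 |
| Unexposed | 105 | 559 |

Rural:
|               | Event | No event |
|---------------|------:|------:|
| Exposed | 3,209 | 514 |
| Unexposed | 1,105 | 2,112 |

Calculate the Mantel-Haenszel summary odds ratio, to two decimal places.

10.95

OR_MH = Σ(aᵢdᵢ/nᵢ) / Σ(bᵢcᵢ/nᵢ), where nᵢ is the stratum total.
Stratum 1 (Urban): n = 2914; a·d/n = 1376·559/2914 = 263.9616; b·c/n = 874·105/2914 = 31.4928
Stratum 2 (Rural): n = 6940; a·d/n = 3209·2112/6940 = 976.5718; b·c/n = 514·1105/6940 = 81.8401
OR_MH = (263.9616 + 976.5718) / (31.4928 + 81.8401) = 1240.5333 / 113.3329 = 10.94593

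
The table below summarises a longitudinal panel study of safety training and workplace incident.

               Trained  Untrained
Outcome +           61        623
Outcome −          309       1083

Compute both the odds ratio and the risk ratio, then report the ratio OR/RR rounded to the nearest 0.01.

Reading the table with exposure as columns: a = 61 (Trained, case), b = 309 (Trained, non-case), c = 623 (Untrained, case), d = 1083.
OR = (61·1083)/(309·623) = 66063/192507 = 0.34317
Risk in exposed = 61/370 = 0.16486; risk in unexposed = 623/1706 = 0.36518; RR = 0.45146
OR/RR = 0.34317 / 0.45146 = 0.76014
The outcome is not rare, so the OR lies further from 1 than the RR.

0.76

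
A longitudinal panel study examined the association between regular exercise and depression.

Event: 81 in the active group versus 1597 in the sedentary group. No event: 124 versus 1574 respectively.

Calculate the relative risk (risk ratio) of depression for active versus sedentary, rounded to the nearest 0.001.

0.785

From the description: a = 81, b = 124, c = 1597, d = 1574.
Risk in exposed = 81/205 = 0.39512; risk in unexposed = 1597/3171 = 0.50363.
RR = 0.39512 / 0.50363 = 0.78455
The risk is 22% lower among the exposed than among the unexposed.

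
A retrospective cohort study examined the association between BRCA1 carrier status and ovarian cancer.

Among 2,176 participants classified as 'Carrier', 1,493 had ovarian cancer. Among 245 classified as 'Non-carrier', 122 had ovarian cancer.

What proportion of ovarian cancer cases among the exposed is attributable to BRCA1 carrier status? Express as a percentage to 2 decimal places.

27.42

From the description: a = 1493, b = 683, c = 122, d = 123.
Risk in exposed = 1493/2176 = 0.68612; risk in unexposed = 122/245 = 0.49796.
RR = 0.68612/0.49796 = 1.37787
AR% = (RR − 1)/RR × 100 = (1.37787 − 1)/1.37787 × 100 = 27.4240%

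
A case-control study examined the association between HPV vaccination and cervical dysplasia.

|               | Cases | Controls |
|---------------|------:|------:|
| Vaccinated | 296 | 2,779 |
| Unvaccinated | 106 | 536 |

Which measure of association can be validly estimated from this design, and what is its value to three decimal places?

Cells: a = 296, b = 2779, c = 106, d = 536.
This is a case-control study: participants were sampled on outcome status, so risks in the source population cannot be estimated directly — relative risk is not valid here. The odds ratio is the appropriate measure.
OR = (a·d)/(b·c) = (296 × 536) / (2779 × 106) = 158656 / 294574 = 0.53859

0.539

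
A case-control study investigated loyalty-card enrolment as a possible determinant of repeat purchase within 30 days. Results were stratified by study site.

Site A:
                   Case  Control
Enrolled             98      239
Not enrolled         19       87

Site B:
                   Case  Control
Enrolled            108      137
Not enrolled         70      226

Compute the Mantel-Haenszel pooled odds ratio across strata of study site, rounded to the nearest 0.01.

OR_MH = Σ(aᵢdᵢ/nᵢ) / Σ(bᵢcᵢ/nᵢ), where nᵢ is the stratum total.
Stratum 1 (Site A): n = 443; a·d/n = 98·87/443 = 19.2460; b·c/n = 239·19/443 = 10.2506
Stratum 2 (Site B): n = 541; a·d/n = 108·226/541 = 45.1165; b·c/n = 137·70/541 = 17.7264
OR_MH = (19.2460 + 45.1165) / (10.2506 + 17.7264) = 64.3625 / 27.9770 = 2.30055

2.30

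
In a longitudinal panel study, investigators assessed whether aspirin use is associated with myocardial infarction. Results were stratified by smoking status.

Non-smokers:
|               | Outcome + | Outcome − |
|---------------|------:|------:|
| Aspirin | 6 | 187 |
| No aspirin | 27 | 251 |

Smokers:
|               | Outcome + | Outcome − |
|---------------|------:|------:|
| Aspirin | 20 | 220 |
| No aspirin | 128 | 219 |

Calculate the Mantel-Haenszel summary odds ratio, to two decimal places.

0.18

OR_MH = Σ(aᵢdᵢ/nᵢ) / Σ(bᵢcᵢ/nᵢ), where nᵢ is the stratum total.
Stratum 1 (Non-smokers): n = 471; a·d/n = 6·251/471 = 3.1975; b·c/n = 187·27/471 = 10.7197
Stratum 2 (Smokers): n = 587; a·d/n = 20·219/587 = 7.4617; b·c/n = 220·128/587 = 47.9727
OR_MH = (3.1975 + 7.4617) / (10.7197 + 47.9727) = 10.6591 / 58.6925 = 0.18161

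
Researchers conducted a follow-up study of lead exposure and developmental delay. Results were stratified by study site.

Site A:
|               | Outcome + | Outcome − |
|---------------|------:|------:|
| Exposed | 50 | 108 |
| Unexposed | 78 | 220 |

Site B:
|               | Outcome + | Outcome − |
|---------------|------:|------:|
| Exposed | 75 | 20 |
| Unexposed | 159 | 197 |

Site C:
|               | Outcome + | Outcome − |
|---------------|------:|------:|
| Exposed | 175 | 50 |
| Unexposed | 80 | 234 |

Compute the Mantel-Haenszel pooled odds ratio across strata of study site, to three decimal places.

4.033

OR_MH = Σ(aᵢdᵢ/nᵢ) / Σ(bᵢcᵢ/nᵢ), where nᵢ is the stratum total.
Stratum 1 (Site A): n = 456; a·d/n = 50·220/456 = 24.1228; b·c/n = 108·78/456 = 18.4737
Stratum 2 (Site B): n = 451; a·d/n = 75·197/451 = 32.7605; b·c/n = 20·159/451 = 7.0510
Stratum 3 (Site C): n = 539; a·d/n = 175·234/539 = 75.9740; b·c/n = 50·80/539 = 7.4212
OR_MH = (24.1228 + 32.7605 + 75.9740) / (18.4737 + 7.0510 + 7.4212) = 132.8574 / 32.9458 = 4.03260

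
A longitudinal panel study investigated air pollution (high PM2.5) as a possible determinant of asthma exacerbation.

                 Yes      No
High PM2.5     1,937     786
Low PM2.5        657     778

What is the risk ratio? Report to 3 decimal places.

1.554

Cells: a = 1937, b = 786, c = 657, d = 778.
Risk in exposed = 1937/2723 = 0.71135; risk in unexposed = 657/1435 = 0.45784.
RR = 0.71135 / 0.45784 = 1.55370
The risk among the exposed is 1.55 times that among the unexposed.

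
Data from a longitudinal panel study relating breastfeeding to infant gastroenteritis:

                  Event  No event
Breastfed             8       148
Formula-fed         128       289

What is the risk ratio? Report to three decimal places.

Cells: a = 8, b = 148, c = 128, d = 289.
Risk in exposed = 8/156 = 0.05128; risk in unexposed = 128/417 = 0.30695.
RR = 0.05128 / 0.30695 = 0.16707
The risk is 83% lower among the exposed than among the unexposed.

0.167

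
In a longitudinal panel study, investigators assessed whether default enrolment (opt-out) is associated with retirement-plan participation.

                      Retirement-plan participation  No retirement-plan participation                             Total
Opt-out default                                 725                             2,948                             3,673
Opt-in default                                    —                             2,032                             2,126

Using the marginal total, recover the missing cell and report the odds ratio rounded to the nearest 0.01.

5.32

The missing cell is in the unexposed row: 2126 − 2032 = 94.
So a = 725, b = 2948, c = 94, d = 2032.
OR = (a·d)/(b·c) = (725 × 2032) / (2948 × 94) = 1473200 / 277112 = 5.31626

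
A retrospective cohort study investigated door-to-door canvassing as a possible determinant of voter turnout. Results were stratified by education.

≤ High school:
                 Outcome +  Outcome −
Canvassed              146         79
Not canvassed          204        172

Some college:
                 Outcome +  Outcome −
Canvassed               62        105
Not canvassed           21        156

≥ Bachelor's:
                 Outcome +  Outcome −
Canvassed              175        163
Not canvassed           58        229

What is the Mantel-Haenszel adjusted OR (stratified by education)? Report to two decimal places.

OR_MH = Σ(aᵢdᵢ/nᵢ) / Σ(bᵢcᵢ/nᵢ), where nᵢ is the stratum total.
Stratum 1 (≤ High school): n = 601; a·d/n = 146·172/601 = 41.7837; b·c/n = 79·204/601 = 26.8153
Stratum 2 (Some college): n = 344; a·d/n = 62·156/344 = 28.1163; b·c/n = 105·21/344 = 6.4099
Stratum 3 (≥ Bachelor's): n = 625; a·d/n = 175·229/625 = 64.1200; b·c/n = 163·58/625 = 15.1264
OR_MH = (41.7837 + 28.1163 + 64.1200) / (26.8153 + 6.4099 + 15.1264) = 134.0200 / 48.3516 = 2.77178

2.77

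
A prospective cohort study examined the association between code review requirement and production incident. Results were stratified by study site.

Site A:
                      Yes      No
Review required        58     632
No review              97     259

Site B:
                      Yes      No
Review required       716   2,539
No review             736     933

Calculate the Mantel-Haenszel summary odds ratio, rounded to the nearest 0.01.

OR_MH = Σ(aᵢdᵢ/nᵢ) / Σ(bᵢcᵢ/nᵢ), where nᵢ is the stratum total.
Stratum 1 (Site A): n = 1046; a·d/n = 58·259/1046 = 14.3614; b·c/n = 632·97/1046 = 58.6080
Stratum 2 (Site B): n = 4924; a·d/n = 716·933/4924 = 135.6677; b·c/n = 2539·736/4924 = 379.5093
OR_MH = (14.3614 + 135.6677) / (58.6080 + 379.5093) = 150.0291 / 438.1174 = 0.34244

0.34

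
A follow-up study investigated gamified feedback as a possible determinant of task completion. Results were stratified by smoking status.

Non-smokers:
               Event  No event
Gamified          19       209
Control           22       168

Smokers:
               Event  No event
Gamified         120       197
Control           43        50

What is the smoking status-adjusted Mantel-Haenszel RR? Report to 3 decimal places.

0.792

RR_MH = Σ(aᵢ·n₀ᵢ/nᵢ) / Σ(cᵢ·n₁ᵢ/nᵢ), with n₁ᵢ = aᵢ+bᵢ (exposed), n₀ᵢ = cᵢ+dᵢ (unexposed), nᵢ = n₁ᵢ+n₀ᵢ.
Stratum 1 (Non-smokers): n₁ = 228, n₀ = 190, n = 418; a·n₀/n = 19·190/418 = 8.6364; c·n₁/n = 22·228/418 = 12.0000
Stratum 2 (Smokers): n₁ = 317, n₀ = 93, n = 410; a·n₀/n = 120·93/410 = 27.2195; c·n₁/n = 43·317/410 = 33.2463
RR_MH = (8.6364 + 27.2195) / (12.0000 + 33.2463) = 35.8559 / 45.2463 = 0.79246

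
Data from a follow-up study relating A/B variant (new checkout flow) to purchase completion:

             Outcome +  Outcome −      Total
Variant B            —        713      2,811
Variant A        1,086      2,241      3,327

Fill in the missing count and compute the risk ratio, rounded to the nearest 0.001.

The missing cell is in the exposed row: 2811 − 713 = 2098.
So a = 2098, b = 713, c = 1086, d = 2241.
RR = [a/(a+b)] / [c/(c+d)] = (2098/2811) / (1086/3327) = 0.74635/0.32642 = 2.28648

2.286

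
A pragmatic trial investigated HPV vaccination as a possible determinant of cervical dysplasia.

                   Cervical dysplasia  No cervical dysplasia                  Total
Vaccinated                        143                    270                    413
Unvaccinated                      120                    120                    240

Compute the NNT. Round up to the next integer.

Risk in treated group = 143/413 = 0.34625; risk in control = 120/240 = 0.50000.
Absolute risk reduction = 0.50000 − 0.34625 = 0.15375
NNT = 1 / ARR = 1 / 0.15375 = 6.504 → round up → 7

7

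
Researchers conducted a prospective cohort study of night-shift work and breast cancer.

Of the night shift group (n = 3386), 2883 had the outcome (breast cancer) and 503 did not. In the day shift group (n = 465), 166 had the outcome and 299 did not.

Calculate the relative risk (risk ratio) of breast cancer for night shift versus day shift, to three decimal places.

From the description: a = 2883, b = 503, c = 166, d = 299.
Risk in exposed = 2883/3386 = 0.85145; risk in unexposed = 166/465 = 0.35699.
RR = 0.85145 / 0.35699 = 2.38508
The risk among the exposed is 2.39 times that among the unexposed.

2.385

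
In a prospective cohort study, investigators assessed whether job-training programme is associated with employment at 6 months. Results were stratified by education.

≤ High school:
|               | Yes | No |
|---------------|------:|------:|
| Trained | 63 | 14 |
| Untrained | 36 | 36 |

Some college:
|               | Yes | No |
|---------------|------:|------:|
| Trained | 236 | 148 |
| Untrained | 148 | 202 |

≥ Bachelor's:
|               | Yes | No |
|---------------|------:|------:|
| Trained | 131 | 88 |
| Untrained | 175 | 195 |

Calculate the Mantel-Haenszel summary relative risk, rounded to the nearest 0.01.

RR_MH = Σ(aᵢ·n₀ᵢ/nᵢ) / Σ(cᵢ·n₁ᵢ/nᵢ), with n₁ᵢ = aᵢ+bᵢ (exposed), n₀ᵢ = cᵢ+dᵢ (unexposed), nᵢ = n₁ᵢ+n₀ᵢ.
Stratum 1 (≤ High school): n₁ = 77, n₀ = 72, n = 149; a·n₀/n = 63·72/149 = 30.4430; c·n₁/n = 36·77/149 = 18.6040
Stratum 2 (Some college): n₁ = 384, n₀ = 350, n = 734; a·n₀/n = 236·350/734 = 112.5341; c·n₁/n = 148·384/734 = 77.4278
Stratum 3 (≥ Bachelor's): n₁ = 219, n₀ = 370, n = 589; a·n₀/n = 131·370/589 = 82.2920; c·n₁/n = 175·219/589 = 65.0679
RR_MH = (30.4430 + 112.5341 + 82.2920) / (18.6040 + 77.4278 + 65.0679) = 225.2690 / 161.0997 = 1.39832

1.40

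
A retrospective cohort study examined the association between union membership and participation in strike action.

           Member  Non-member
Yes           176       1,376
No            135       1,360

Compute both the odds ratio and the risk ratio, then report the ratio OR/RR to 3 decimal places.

Reading the table with exposure as columns: a = 176 (Member, case), b = 135 (Member, non-case), c = 1376 (Non-member, case), d = 1360.
OR = (176·1360)/(135·1376) = 239360/185760 = 1.28854
Risk in exposed = 176/311 = 0.56592; risk in unexposed = 1376/2736 = 0.50292; RR = 1.12525
OR/RR = 1.28854 / 1.12525 = 1.14512
The outcome is not rare, so the OR lies further from 1 than the RR.

1.145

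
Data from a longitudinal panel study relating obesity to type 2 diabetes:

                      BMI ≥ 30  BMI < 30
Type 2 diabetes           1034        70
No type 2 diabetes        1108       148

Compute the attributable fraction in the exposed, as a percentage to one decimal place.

Reading the table with exposure as columns: a = 1034 (BMI ≥ 30, case), b = 1108 (BMI ≥ 30, non-case), c = 70 (BMI < 30, case), d = 148.
Risk in exposed = 1034/2142 = 0.48273; risk in unexposed = 70/218 = 0.32110.
RR = 0.48273/0.32110 = 1.50335
AR% = (RR − 1)/RR × 100 = (1.50335 − 1)/1.50335 × 100 = 33.4818%

33.5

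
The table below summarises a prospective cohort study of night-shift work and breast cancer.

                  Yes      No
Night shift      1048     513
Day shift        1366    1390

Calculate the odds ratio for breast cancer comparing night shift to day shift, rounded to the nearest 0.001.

2.079

Cells: a = 1048, b = 513, c = 1366, d = 1390.
OR = (a·d)/(b·c) = (1048 × 1390) / (513 × 1366) = 1456720 / 700758 = 2.07878
The odds of breast cancer are about 2.08 times as high in the night shift group.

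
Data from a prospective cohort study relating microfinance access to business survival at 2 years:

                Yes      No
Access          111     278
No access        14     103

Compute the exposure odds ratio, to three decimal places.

Cells: a = 111, b = 278, c = 14, d = 103.
OR = (a·d)/(b·c) = (111 × 103) / (278 × 14) = 11433 / 3892 = 2.93756
The odds of business survival at 2 years are about 2.94 times as high in the access group.

2.938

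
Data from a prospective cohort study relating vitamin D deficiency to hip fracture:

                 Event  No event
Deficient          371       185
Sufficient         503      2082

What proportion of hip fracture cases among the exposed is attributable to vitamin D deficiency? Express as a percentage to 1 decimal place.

Cells: a = 371, b = 185, c = 503, d = 2082.
Risk in exposed = 371/556 = 0.66727; risk in unexposed = 503/2585 = 0.19458.
RR = 0.66727/0.19458 = 3.42919
AR% = (RR − 1)/RR × 100 = (3.42919 − 1)/3.42919 × 100 = 70.8386%

70.8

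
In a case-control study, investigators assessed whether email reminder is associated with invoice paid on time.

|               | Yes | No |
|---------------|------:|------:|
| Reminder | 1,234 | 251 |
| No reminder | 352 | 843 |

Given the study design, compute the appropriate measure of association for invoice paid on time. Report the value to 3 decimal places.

11.774

Cells: a = 1234, b = 251, c = 352, d = 843.
This is a case-control study: participants were sampled on outcome status, so risks in the source population cannot be estimated directly — relative risk is not valid here. The odds ratio is the appropriate measure.
OR = (a·d)/(b·c) = (1234 × 843) / (251 × 352) = 1040262 / 88352 = 11.77406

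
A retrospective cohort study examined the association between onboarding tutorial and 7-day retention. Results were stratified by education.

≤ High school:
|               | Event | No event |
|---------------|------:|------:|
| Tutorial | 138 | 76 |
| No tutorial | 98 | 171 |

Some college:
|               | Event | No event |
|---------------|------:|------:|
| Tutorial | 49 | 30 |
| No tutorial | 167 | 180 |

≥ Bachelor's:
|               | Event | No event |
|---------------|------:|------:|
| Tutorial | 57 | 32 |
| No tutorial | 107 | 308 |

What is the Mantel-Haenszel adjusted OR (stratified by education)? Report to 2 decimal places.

3.07

OR_MH = Σ(aᵢdᵢ/nᵢ) / Σ(bᵢcᵢ/nᵢ), where nᵢ is the stratum total.
Stratum 1 (≤ High school): n = 483; a·d/n = 138·171/483 = 48.8571; b·c/n = 76·98/483 = 15.4203
Stratum 2 (Some college): n = 426; a·d/n = 49·180/426 = 20.7042; b·c/n = 30·167/426 = 11.7606
Stratum 3 (≥ Bachelor's): n = 504; a·d/n = 57·308/504 = 34.8333; b·c/n = 32·107/504 = 6.7937
OR_MH = (48.8571 + 20.7042 + 34.8333) / (15.4203 + 11.7606 + 6.7937) = 104.3947 / 33.9745 = 3.07274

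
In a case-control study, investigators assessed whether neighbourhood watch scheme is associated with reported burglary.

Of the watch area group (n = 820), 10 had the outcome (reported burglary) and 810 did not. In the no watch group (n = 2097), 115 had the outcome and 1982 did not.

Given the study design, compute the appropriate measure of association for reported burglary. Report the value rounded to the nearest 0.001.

From the description: a = 10, b = 810, c = 115, d = 1982.
This is a case-control study: participants were sampled on outcome status, so risks in the source population cannot be estimated directly — relative risk is not valid here. The odds ratio is the appropriate measure.
OR = (a·d)/(b·c) = (10 × 1982) / (810 × 115) = 19820 / 93150 = 0.21278

0.213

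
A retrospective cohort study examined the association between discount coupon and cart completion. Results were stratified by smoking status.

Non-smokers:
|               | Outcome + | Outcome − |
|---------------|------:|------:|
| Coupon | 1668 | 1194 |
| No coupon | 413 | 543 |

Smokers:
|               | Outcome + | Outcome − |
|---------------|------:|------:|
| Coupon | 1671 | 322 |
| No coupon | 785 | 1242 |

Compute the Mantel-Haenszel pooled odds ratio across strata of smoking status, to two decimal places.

OR_MH = Σ(aᵢdᵢ/nᵢ) / Σ(bᵢcᵢ/nᵢ), where nᵢ is the stratum total.
Stratum 1 (Non-smokers): n = 3818; a·d/n = 1668·543/3818 = 237.2247; b·c/n = 1194·413/3818 = 129.1572
Stratum 2 (Smokers): n = 4020; a·d/n = 1671·1242/4020 = 516.2642; b·c/n = 322·785/4020 = 62.8781
OR_MH = (237.2247 + 516.2642) / (129.1572 + 62.8781) = 753.4889 / 192.0353 = 3.92370

3.92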